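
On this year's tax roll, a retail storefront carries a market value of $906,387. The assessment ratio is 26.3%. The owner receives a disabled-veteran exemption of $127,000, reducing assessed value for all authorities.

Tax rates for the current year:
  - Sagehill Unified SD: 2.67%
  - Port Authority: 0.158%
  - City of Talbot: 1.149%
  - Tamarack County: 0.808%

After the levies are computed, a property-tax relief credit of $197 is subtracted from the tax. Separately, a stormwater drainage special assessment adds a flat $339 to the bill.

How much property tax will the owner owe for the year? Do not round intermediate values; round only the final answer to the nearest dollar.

$5,472

Assessed value = $906,387 × 0.263 = $238,379.781
Taxable value = $238,379.781 − $127,000 = $111,379.781
Sagehill Unified SD: $111,379.781 × 0.0267 = $2,973.8401527
Port Authority: $111,379.781 × 0.00158 = $175.98005398
City of Talbot: $111,379.781 × 0.01149 = $1,279.75368369
Tamarack County: $111,379.781 × 0.00808 = $899.94863048
Levies subtotal = $5,329.52252085
After credit = $5,329.52252085 − $197 = $5,132.52252085
Total = $5,132.52252085 + $339 = $5,471.52252085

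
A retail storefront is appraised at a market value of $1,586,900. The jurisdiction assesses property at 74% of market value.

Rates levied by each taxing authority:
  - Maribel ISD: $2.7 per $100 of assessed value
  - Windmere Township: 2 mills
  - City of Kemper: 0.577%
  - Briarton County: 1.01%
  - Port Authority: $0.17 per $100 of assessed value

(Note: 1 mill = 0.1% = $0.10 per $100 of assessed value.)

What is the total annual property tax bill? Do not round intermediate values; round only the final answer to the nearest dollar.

Assessed value = $1,586,900 × 0.74 = $1,174,306
Maribel ISD: $1,174,306 × 0.027 = $31,706.262
Windmere Township: $1,174,306 × 0.002 = $2,348.612
City of Kemper: $1,174,306 × 0.00577 = $6,775.74562
Briarton County: $1,174,306 × 0.0101 = $11,860.4906
Port Authority: $1,174,306 × 0.0017 = $1,996.3202
Total = $54,687.43042

$54,687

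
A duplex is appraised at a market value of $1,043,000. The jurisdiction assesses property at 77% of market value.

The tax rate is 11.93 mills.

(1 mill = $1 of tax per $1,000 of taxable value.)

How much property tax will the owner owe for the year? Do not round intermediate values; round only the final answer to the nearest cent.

$9,581.10

Assessed value = $1,043,000 × 0.77 = $803,110
Tax = $803,110 × 0.01193 = $9,581.1023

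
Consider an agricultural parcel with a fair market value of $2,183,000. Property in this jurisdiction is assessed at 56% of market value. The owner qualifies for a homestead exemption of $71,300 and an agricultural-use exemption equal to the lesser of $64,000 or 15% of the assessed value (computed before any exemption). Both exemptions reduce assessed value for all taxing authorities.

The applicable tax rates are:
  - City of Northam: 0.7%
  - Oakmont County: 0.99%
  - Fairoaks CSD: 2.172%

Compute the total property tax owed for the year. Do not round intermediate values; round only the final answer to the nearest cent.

$41,986.89

Assessed value = $2,183,000 × 0.56 = $1,222,480
Agricultural-use exemption = min($64,000, 15% × $1,222,480) = min($64,000, $183,372) = $64,000 (dollar cap binds)
Taxable value = $1,222,480 − $71,300 − $64,000 = $1,087,180
City of Northam: $1,087,180 × 0.007 = $7,610.26
Oakmont County: $1,087,180 × 0.0099 = $10,763.082
Fairoaks CSD: $1,087,180 × 0.02172 = $23,613.5496
Total = $41,986.8916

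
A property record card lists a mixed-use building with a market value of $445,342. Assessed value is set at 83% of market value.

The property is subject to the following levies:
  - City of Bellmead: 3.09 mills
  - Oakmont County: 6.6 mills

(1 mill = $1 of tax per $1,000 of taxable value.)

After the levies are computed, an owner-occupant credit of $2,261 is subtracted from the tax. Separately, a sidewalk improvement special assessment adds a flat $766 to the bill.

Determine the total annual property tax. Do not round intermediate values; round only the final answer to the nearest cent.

Assessed value = $445,342 × 0.83 = $369,633.86
City of Bellmead: $369,633.86 × 0.00309 = $1,142.1686274
Oakmont County: $369,633.86 × 0.0066 = $2,439.583476
Levies subtotal = $3,581.7521034
After credit = $3,581.7521034 − $2,261 = $1,320.7521034
Total = $1,320.7521034 + $766 = $2,086.7521034

$2,086.75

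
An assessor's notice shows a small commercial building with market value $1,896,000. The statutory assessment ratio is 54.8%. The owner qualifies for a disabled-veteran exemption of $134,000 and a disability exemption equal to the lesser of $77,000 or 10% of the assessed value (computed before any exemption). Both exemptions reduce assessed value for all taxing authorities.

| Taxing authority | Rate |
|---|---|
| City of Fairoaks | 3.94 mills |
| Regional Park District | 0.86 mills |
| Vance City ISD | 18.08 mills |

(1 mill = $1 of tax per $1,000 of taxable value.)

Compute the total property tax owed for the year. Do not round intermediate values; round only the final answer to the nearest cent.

Assessed value = $1,896,000 × 0.548 = $1,039,008
Disability exemption = min($77,000, 10% × $1,039,008) = min($77,000, $103,900.8) = $77,000 (dollar cap binds)
Taxable value = $1,039,008 − $134,000 − $77,000 = $828,008
City of Fairoaks: $828,008 × 0.00394 = $3,262.35152
Regional Park District: $828,008 × 0.00086 = $712.08688
Vance City ISD: $828,008 × 0.01808 = $14,970.38464
Total = $18,944.82304

$18,944.82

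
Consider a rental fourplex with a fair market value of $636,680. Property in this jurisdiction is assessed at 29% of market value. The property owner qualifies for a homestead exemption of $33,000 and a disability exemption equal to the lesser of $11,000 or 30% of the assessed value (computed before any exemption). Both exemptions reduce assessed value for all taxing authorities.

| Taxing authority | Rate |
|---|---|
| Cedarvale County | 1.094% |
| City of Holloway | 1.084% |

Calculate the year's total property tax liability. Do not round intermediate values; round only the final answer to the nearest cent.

Assessed value = $636,680 × 0.29 = $184,637.2
Disability exemption = min($11,000, 30% × $184,637.2) = min($11,000, $55,391.16) = $11,000 (dollar cap binds)
Taxable value = $184,637.2 − $33,000 − $11,000 = $140,637.2
Cedarvale County: $140,637.2 × 0.01094 = $1,538.570968
City of Holloway: $140,637.2 × 0.01084 = $1,524.507248
Total = $3,063.078216

$3,063.08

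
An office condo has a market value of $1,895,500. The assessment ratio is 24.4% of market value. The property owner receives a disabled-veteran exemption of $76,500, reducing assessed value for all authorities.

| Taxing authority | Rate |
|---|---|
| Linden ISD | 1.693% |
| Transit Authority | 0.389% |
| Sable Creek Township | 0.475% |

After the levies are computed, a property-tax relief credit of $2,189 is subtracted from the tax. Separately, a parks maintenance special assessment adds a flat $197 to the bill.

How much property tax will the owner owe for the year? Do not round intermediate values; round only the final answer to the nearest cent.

$7,878.07

Assessed value = $1,895,500 × 0.244 = $462,502
Taxable value = $462,502 − $76,500 = $386,002
Linden ISD: $386,002 × 0.01693 = $6,535.01386
Transit Authority: $386,002 × 0.00389 = $1,501.54778
Sable Creek Township: $386,002 × 0.00475 = $1,833.5095
Levies subtotal = $9,870.07114
After credit = $9,870.07114 − $2,189 = $7,681.07114
Total = $7,681.07114 + $197 = $7,878.07114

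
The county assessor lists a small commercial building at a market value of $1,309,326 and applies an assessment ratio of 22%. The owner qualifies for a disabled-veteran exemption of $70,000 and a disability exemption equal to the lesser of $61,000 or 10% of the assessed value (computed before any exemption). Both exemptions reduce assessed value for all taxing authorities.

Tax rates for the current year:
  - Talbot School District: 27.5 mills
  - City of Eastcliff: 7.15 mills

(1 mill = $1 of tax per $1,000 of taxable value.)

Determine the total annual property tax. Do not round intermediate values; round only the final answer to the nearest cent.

Assessed value = $1,309,326 × 0.22 = $288,051.72
Disability exemption = min($61,000, 10% × $288,051.72) = min($61,000, $28,805.172) = $28,805.172 (percentage binds)
Taxable value = $288,051.72 − $70,000 − $28,805.172 = $189,246.548
Talbot School District: $189,246.548 × 0.0275 = $5,204.28007
City of Eastcliff: $189,246.548 × 0.00715 = $1,353.1128182
Total = $6,557.3928882

$6,557.39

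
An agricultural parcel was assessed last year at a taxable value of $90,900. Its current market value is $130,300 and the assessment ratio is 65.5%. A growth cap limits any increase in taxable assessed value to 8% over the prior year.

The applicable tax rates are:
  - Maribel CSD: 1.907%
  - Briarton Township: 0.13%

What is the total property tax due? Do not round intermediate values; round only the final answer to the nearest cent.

$1,738.51

Uncapped assessed value = $130,300 × 0.655 = $85,346.5
Cap limit = $90,900 × 1.08 = $98,172
Taxable assessed value = min($85,346.5, $98,172) = $85,346.5 (cap does not bind)
Maribel CSD: $85,346.5 × 0.01907 = $1,627.557755
Briarton Township: $85,346.5 × 0.0013 = $110.95045
Total = $1,738.508205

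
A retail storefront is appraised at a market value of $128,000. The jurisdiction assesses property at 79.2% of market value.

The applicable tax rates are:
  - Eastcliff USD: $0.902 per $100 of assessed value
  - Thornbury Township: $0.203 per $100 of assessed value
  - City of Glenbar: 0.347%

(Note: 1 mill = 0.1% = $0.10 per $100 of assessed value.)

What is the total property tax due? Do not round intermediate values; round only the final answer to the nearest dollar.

$1,472

Assessed value = $128,000 × 0.792 = $101,376
Eastcliff USD: $101,376 × 0.00902 = $914.41152
Thornbury Township: $101,376 × 0.00203 = $205.79328
City of Glenbar: $101,376 × 0.00347 = $351.77472
Total = $1,471.97952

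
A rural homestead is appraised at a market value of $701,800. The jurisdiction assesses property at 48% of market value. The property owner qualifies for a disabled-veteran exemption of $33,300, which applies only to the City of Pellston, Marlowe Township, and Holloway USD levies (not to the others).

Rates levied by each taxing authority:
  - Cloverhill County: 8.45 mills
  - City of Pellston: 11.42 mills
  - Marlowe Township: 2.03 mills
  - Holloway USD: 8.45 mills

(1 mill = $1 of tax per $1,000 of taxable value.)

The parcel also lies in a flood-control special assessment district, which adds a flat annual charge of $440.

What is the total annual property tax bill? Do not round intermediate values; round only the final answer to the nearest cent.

$9,934.55

Assessed value = $701,800 × 0.48 = $336,864
Cloverhill County: $336,864 × 0.00845 = $2,846.5008
City of Pellston: ($336,864 − $33,300) × 0.01142 = $303,564 × 0.01142 = $3,466.70088
Marlowe Township: ($336,864 − $33,300) × 0.00203 = $303,564 × 0.00203 = $616.23492
Holloway USD: ($336,864 − $33,300) × 0.00845 = $303,564 × 0.00845 = $2,565.1158
Levies subtotal = $9,494.5524
Total = $9,494.5524 + $440 = $9,934.5524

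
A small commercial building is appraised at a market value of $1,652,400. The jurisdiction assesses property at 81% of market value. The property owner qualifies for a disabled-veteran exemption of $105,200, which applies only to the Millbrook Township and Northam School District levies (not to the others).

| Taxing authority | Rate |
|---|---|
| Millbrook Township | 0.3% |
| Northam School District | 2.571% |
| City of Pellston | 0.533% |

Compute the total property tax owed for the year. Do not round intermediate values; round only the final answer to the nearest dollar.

Assessed value = $1,652,400 × 0.81 = $1,338,444
Millbrook Township: ($1,338,444 − $105,200) × 0.003 = $1,233,244 × 0.003 = $3,699.732
Northam School District: ($1,338,444 − $105,200) × 0.02571 = $1,233,244 × 0.02571 = $31,706.70324
City of Pellston: $1,338,444 × 0.00533 = $7,133.90652
Total = $42,540.34176

$42,540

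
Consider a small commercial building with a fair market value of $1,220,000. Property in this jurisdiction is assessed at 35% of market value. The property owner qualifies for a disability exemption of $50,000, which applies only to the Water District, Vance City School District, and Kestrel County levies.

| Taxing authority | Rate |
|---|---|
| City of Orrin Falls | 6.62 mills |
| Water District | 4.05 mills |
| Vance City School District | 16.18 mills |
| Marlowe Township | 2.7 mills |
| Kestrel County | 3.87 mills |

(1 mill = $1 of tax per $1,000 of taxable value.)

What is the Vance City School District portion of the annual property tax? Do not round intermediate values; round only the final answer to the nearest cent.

$6,099.86

Assessed value = $1,220,000 × 0.35 = $427,000
Vance City School District taxable value = $427,000 − $50,000 = $377,000
Vance City School District levy = $377,000 × 0.01618 = $6,099.86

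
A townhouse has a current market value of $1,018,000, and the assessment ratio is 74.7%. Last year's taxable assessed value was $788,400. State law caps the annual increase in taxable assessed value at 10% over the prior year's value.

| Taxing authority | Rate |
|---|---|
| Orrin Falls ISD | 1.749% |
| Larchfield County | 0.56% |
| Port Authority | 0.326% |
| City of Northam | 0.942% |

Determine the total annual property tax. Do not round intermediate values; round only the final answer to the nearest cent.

Uncapped assessed value = $1,018,000 × 0.747 = $760,446
Cap limit = $788,400 × 1.1 = $867,240
Taxable assessed value = min($760,446, $867,240) = $760,446 (cap does not bind)
Orrin Falls ISD: $760,446 × 0.01749 = $13,300.20054
Larchfield County: $760,446 × 0.0056 = $4,258.4976
Port Authority: $760,446 × 0.00326 = $2,479.05396
City of Northam: $760,446 × 0.00942 = $7,163.40132
Total = $27,201.15342

$27,201.15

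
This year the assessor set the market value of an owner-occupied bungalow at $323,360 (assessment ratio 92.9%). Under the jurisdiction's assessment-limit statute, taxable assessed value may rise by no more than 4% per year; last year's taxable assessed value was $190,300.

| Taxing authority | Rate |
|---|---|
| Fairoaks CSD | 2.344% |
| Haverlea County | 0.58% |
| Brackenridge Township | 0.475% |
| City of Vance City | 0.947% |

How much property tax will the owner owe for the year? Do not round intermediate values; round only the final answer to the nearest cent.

Uncapped assessed value = $323,360 × 0.929 = $300,401.44
Cap limit = $190,300 × 1.04 = $197,912
Taxable assessed value = min($300,401.44, $197,912) = $197,912 (cap binds)
Fairoaks CSD: $197,912 × 0.02344 = $4,639.05728
Haverlea County: $197,912 × 0.0058 = $1,147.8896
Brackenridge Township: $197,912 × 0.00475 = $940.082
City of Vance City: $197,912 × 0.00947 = $1,874.22664
Total = $8,601.25552

$8,601.26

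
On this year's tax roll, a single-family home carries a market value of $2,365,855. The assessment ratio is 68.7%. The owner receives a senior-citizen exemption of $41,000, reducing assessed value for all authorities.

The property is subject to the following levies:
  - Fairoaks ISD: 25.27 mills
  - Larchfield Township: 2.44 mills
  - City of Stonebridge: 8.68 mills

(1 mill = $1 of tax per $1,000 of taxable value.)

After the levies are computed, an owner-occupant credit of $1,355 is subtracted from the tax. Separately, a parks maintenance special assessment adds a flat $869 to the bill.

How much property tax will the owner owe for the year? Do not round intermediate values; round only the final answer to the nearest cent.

$57,168.22

Assessed value = $2,365,855 × 0.687 = $1,625,342.385
Taxable value = $1,625,342.385 − $41,000 = $1,584,342.385
Fairoaks ISD: $1,584,342.385 × 0.02527 = $40,036.33206895
Larchfield Township: $1,584,342.385 × 0.00244 = $3,865.7954194
City of Stonebridge: $1,584,342.385 × 0.00868 = $13,752.0919018
Levies subtotal = $57,654.21939015
After credit = $57,654.21939015 − $1,355 = $56,299.21939015
Total = $56,299.21939015 + $869 = $57,168.21939015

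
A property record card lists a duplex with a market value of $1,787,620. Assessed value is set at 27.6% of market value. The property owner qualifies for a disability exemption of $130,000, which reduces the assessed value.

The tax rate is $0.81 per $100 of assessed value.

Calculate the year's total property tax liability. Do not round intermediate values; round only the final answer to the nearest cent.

Assessed value = $1,787,620 × 0.276 = $493,383.12
Taxable value = $493,383.12 − $130,000 = $363,383.12
Tax = $363,383.12 × 0.0081 = $2,943.403272

$2,943.40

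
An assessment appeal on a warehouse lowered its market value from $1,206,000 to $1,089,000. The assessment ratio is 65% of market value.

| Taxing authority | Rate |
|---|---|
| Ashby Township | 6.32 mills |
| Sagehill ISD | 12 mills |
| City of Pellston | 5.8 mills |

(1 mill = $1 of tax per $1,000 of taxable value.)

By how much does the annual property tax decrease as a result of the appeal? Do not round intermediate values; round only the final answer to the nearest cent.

Old assessed value = $1,206,000 × 0.65 = $783,900
New assessed value = $1,089,000 × 0.65 = $707,850
Combined rate = 0.00632 + 0.012 + 0.0058 = 0.02412
Old tax = $783,900 × 0.02412 = $18,907.668
New tax = $707,850 × 0.02412 = $17,073.342
Reduction = $18,907.668 − $17,073.342 = $1,834.326

$1,834.33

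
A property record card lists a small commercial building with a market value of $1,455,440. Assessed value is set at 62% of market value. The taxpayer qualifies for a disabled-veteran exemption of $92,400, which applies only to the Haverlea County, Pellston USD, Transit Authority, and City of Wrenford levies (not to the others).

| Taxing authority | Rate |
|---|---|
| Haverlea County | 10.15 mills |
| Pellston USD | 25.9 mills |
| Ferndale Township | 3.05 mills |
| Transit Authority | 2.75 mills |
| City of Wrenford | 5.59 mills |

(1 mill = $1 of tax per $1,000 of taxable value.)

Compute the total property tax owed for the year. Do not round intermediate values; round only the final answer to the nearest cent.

Assessed value = $1,455,440 × 0.62 = $902,372.8
Haverlea County: ($902,372.8 − $92,400) × 0.01015 = $809,972.8 × 0.01015 = $8,221.22392
Pellston USD: ($902,372.8 − $92,400) × 0.0259 = $809,972.8 × 0.0259 = $20,978.29552
Ferndale Township: $902,372.8 × 0.00305 = $2,752.23704
Transit Authority: ($902,372.8 − $92,400) × 0.00275 = $809,972.8 × 0.00275 = $2,227.4252
City of Wrenford: ($902,372.8 − $92,400) × 0.00559 = $809,972.8 × 0.00559 = $4,527.747952
Total = $38,706.929632

$38,706.93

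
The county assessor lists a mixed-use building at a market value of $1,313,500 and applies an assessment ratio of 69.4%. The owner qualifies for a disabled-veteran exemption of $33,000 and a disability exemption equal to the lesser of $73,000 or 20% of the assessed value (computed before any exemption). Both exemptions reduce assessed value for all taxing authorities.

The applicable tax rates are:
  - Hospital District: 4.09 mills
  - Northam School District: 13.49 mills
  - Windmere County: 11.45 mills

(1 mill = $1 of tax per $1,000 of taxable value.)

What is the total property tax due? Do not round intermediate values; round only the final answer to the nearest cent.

$23,385.67

Assessed value = $1,313,500 × 0.694 = $911,569
Disability exemption = min($73,000, 20% × $911,569) = min($73,000, $182,313.8) = $73,000 (dollar cap binds)
Taxable value = $911,569 − $33,000 − $73,000 = $805,569
Hospital District: $805,569 × 0.00409 = $3,294.77721
Northam School District: $805,569 × 0.01349 = $10,867.12581
Windmere County: $805,569 × 0.01145 = $9,223.76505
Total = $23,385.66807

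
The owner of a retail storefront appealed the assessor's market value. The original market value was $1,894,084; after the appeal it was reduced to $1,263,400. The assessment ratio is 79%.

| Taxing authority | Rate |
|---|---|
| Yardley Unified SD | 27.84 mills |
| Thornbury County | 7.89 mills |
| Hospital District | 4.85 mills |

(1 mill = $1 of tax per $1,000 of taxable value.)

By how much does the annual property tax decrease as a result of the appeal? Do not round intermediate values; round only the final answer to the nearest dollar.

Old assessed value = $1,894,084 × 0.79 = $1,496,326.36
New assessed value = $1,263,400 × 0.79 = $998,086
Combined rate = 0.02784 + 0.00789 + 0.00485 = 0.04058
Old tax = $1,496,326.36 × 0.04058 = $60,720.9236888
New tax = $998,086 × 0.04058 = $40,502.32988
Reduction = $60,720.9236888 − $40,502.32988 = $20,218.5938088

$20,219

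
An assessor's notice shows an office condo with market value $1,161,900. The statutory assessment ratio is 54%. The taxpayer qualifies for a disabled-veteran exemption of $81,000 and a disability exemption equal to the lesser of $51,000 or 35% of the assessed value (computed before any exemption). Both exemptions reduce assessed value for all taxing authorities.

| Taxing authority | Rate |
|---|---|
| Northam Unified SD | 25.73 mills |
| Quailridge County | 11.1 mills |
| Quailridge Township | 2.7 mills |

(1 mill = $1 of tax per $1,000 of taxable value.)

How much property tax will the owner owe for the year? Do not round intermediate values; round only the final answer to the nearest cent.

Assessed value = $1,161,900 × 0.54 = $627,426
Disability exemption = min($51,000, 35% × $627,426) = min($51,000, $219,599.1) = $51,000 (dollar cap binds)
Taxable value = $627,426 − $81,000 − $51,000 = $495,426
Northam Unified SD: $495,426 × 0.02573 = $12,747.31098
Quailridge County: $495,426 × 0.0111 = $5,499.2286
Quailridge Township: $495,426 × 0.0027 = $1,337.6502
Total = $19,584.18978

$19,584.19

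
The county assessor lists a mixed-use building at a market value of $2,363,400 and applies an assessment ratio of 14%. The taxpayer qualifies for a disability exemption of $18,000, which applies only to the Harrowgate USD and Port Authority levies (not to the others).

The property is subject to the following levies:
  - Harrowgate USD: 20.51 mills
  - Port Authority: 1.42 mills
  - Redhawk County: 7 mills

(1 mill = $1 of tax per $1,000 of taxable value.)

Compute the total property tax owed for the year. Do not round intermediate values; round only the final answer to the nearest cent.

Assessed value = $2,363,400 × 0.14 = $330,876
Harrowgate USD: ($330,876 − $18,000) × 0.02051 = $312,876 × 0.02051 = $6,417.08676
Port Authority: ($330,876 − $18,000) × 0.00142 = $312,876 × 0.00142 = $444.28392
Redhawk County: $330,876 × 0.007 = $2,316.132
Total = $9,177.50268

$9,177.50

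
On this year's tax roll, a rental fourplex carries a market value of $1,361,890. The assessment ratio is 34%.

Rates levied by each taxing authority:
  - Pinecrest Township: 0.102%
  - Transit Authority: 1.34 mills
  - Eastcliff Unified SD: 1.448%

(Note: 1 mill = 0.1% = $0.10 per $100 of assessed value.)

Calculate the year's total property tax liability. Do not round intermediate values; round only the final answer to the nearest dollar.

Assessed value = $1,361,890 × 0.34 = $463,042.6
Pinecrest Township: $463,042.6 × 0.00102 = $472.303452
Transit Authority: $463,042.6 × 0.00134 = $620.477084
Eastcliff Unified SD: $463,042.6 × 0.01448 = $6,704.856848
Total = $7,797.637384

$7,798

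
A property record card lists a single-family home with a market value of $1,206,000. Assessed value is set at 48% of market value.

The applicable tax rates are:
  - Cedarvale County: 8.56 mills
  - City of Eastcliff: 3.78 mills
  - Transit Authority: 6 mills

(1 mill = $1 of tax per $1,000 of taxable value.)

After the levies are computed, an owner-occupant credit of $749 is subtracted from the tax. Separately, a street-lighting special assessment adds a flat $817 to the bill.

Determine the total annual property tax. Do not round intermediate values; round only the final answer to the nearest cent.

$10,684.66

Assessed value = $1,206,000 × 0.48 = $578,880
Cedarvale County: $578,880 × 0.00856 = $4,955.2128
City of Eastcliff: $578,880 × 0.00378 = $2,188.1664
Transit Authority: $578,880 × 0.006 = $3,473.28
Levies subtotal = $10,616.6592
After credit = $10,616.6592 − $749 = $9,867.6592
Total = $9,867.6592 + $817 = $10,684.6592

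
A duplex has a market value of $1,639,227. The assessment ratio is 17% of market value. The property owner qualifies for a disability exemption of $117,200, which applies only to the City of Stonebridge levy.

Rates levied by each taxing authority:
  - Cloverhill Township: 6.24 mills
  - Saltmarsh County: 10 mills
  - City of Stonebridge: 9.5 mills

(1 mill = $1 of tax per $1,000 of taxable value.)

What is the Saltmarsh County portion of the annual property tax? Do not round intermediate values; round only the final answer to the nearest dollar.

$2,787

Assessed value = $1,639,227 × 0.17 = $278,668.59
Saltmarsh County taxable value = $278,668.59 (exemption does not apply)
Saltmarsh County levy = $278,668.59 × 0.01 = $2,786.6859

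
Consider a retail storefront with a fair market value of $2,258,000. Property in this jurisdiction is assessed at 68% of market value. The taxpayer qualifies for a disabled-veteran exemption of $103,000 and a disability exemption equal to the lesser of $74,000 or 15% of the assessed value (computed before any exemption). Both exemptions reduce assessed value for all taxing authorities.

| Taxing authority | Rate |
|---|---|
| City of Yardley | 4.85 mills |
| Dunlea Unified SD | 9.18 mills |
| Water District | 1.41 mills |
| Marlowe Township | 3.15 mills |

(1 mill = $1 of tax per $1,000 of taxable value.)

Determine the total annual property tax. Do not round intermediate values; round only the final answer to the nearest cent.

Assessed value = $2,258,000 × 0.68 = $1,535,440
Disability exemption = min($74,000, 15% × $1,535,440) = min($74,000, $230,316) = $74,000 (dollar cap binds)
Taxable value = $1,535,440 − $103,000 − $74,000 = $1,358,440
City of Yardley: $1,358,440 × 0.00485 = $6,588.434
Dunlea Unified SD: $1,358,440 × 0.00918 = $12,470.4792
Water District: $1,358,440 × 0.00141 = $1,915.4004
Marlowe Township: $1,358,440 × 0.00315 = $4,279.086
Total = $25,253.3996

$25,253.40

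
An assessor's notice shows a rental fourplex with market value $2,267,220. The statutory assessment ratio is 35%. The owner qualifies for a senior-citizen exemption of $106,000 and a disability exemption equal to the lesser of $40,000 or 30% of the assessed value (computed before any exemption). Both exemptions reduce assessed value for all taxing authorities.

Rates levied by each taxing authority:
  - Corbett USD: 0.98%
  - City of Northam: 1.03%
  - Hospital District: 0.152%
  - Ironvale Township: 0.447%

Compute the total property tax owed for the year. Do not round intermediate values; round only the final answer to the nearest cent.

Assessed value = $2,267,220 × 0.35 = $793,527
Disability exemption = min($40,000, 30% × $793,527) = min($40,000, $238,058.1) = $40,000 (dollar cap binds)
Taxable value = $793,527 − $106,000 − $40,000 = $647,527
Corbett USD: $647,527 × 0.0098 = $6,345.7646
City of Northam: $647,527 × 0.0103 = $6,669.5281
Hospital District: $647,527 × 0.00152 = $984.24104
Ironvale Township: $647,527 × 0.00447 = $2,894.44569
Total = $16,893.97943

$16,893.98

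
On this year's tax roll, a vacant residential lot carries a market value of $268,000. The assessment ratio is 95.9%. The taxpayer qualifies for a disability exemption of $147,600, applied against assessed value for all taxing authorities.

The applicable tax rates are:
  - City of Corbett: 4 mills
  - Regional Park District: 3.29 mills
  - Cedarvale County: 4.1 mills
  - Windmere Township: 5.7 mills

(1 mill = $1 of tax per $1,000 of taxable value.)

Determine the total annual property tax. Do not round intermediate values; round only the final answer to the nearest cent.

$1,869.85

Assessed value = $268,000 × 0.959 = $257,012
Taxable value = $257,012 − $147,600 = $109,412
City of Corbett: $109,412 × 0.004 = $437.648
Regional Park District: $109,412 × 0.00329 = $359.96548
Cedarvale County: $109,412 × 0.0041 = $448.5892
Windmere Township: $109,412 × 0.0057 = $623.6484
Total = $437.648 + $359.96548 + $448.5892 + $623.6484 = $1,869.85108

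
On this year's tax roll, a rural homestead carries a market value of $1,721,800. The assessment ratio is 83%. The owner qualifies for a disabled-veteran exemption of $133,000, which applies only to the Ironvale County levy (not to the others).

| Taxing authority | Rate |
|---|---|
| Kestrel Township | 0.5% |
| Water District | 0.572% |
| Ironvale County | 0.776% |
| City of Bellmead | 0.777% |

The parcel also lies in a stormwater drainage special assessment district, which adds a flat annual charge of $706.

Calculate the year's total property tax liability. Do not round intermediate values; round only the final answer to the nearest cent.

$37,187.64

Assessed value = $1,721,800 × 0.83 = $1,429,094
Kestrel Township: $1,429,094 × 0.005 = $7,145.47
Water District: $1,429,094 × 0.00572 = $8,174.41768
Ironvale County: ($1,429,094 − $133,000) × 0.00776 = $1,296,094 × 0.00776 = $10,057.68944
City of Bellmead: $1,429,094 × 0.00777 = $11,104.06038
Levies subtotal = $36,481.6375
Total = $36,481.6375 + $706 = $37,187.6375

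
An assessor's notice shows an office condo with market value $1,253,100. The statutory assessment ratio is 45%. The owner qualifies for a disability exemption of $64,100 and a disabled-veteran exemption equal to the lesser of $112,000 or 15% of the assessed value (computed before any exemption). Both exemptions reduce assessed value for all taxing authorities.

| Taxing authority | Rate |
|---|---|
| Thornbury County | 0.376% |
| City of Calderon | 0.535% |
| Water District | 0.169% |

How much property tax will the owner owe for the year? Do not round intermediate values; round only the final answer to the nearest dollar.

$4,484

Assessed value = $1,253,100 × 0.45 = $563,895
Disabled-veteran exemption = min($112,000, 15% × $563,895) = min($112,000, $84,584.25) = $84,584.25 (percentage binds)
Taxable value = $563,895 − $64,100 − $84,584.25 = $415,210.75
Thornbury County: $415,210.75 × 0.00376 = $1,561.19242
City of Calderon: $415,210.75 × 0.00535 = $2,221.3775125
Water District: $415,210.75 × 0.00169 = $701.7061675
Total = $4,484.2761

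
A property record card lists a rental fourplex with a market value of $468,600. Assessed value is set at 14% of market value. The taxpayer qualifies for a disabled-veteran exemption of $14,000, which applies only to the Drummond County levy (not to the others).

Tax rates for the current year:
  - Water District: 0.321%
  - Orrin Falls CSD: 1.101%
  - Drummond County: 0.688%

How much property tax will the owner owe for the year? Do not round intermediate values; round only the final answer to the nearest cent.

$1,287.92

Assessed value = $468,600 × 0.14 = $65,604
Water District: $65,604 × 0.00321 = $210.58884
Orrin Falls CSD: $65,604 × 0.01101 = $722.30004
Drummond County: ($65,604 − $14,000) × 0.00688 = $51,604 × 0.00688 = $355.03552
Total = $1,287.9244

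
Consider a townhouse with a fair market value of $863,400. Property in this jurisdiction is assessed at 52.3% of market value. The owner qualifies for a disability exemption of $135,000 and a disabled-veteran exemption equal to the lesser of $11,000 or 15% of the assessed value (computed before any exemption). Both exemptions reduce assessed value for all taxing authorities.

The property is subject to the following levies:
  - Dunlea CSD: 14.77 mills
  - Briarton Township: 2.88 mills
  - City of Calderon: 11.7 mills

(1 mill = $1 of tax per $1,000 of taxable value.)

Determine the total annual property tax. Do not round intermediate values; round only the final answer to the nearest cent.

$8,968.13

Assessed value = $863,400 × 0.523 = $451,558.2
Disabled-veteran exemption = min($11,000, 15% × $451,558.2) = min($11,000, $67,733.73) = $11,000 (dollar cap binds)
Taxable value = $451,558.2 − $135,000 − $11,000 = $305,558.2
Dunlea CSD: $305,558.2 × 0.01477 = $4,513.094614
Briarton Township: $305,558.2 × 0.00288 = $880.007616
City of Calderon: $305,558.2 × 0.0117 = $3,575.03094
Total = $8,968.13317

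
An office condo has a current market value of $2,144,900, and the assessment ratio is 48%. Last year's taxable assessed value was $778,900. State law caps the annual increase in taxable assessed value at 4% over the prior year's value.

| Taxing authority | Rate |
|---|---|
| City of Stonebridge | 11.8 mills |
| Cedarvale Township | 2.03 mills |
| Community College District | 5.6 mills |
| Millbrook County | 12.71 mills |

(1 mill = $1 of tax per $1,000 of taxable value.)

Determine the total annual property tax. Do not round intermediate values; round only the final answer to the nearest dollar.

Uncapped assessed value = $2,144,900 × 0.48 = $1,029,552
Cap limit = $778,900 × 1.04 = $810,056
Taxable assessed value = min($1,029,552, $810,056) = $810,056 (cap binds)
City of Stonebridge: $810,056 × 0.0118 = $9,558.6608
Cedarvale Township: $810,056 × 0.00203 = $1,644.41368
Community College District: $810,056 × 0.0056 = $4,536.3136
Millbrook County: $810,056 × 0.01271 = $10,295.81176
Total = $26,035.19984

$26,035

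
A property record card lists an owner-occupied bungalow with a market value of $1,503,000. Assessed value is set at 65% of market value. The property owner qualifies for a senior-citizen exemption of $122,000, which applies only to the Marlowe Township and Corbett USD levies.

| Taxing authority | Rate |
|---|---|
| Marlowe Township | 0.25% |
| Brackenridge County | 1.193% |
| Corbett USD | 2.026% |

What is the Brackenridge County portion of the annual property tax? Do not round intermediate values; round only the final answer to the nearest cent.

$11,655.01

Assessed value = $1,503,000 × 0.65 = $976,950
Brackenridge County taxable value = $976,950 (exemption does not apply)
Brackenridge County levy = $976,950 × 0.01193 = $11,655.0135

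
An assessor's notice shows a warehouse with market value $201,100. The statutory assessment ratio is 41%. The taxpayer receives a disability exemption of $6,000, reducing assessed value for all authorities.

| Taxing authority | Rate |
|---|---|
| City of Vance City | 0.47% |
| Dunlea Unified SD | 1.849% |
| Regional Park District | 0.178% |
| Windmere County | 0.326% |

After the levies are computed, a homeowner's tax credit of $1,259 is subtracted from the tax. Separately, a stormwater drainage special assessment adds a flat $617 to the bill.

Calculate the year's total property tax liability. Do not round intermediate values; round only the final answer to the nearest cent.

Assessed value = $201,100 × 0.41 = $82,451
Taxable value = $82,451 − $6,000 = $76,451
City of Vance City: $76,451 × 0.0047 = $359.3197
Dunlea Unified SD: $76,451 × 0.01849 = $1,413.57899
Regional Park District: $76,451 × 0.00178 = $136.08278
Windmere County: $76,451 × 0.00326 = $249.23026
Levies subtotal = $2,158.21173
After credit = $2,158.21173 − $1,259 = $899.21173
Total = $899.21173 + $617 = $1,516.21173

$1,516.21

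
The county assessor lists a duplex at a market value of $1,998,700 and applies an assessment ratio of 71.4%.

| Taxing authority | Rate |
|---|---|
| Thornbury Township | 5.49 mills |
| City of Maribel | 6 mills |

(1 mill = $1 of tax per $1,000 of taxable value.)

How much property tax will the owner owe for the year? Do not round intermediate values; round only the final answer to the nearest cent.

$16,397.05

Assessed value = $1,998,700 × 0.714 = $1,427,071.8
Thornbury Township: $1,427,071.8 × 0.00549 = $7,834.624182
City of Maribel: $1,427,071.8 × 0.006 = $8,562.4308
Total = $7,834.624182 + $8,562.4308 = $16,397.054982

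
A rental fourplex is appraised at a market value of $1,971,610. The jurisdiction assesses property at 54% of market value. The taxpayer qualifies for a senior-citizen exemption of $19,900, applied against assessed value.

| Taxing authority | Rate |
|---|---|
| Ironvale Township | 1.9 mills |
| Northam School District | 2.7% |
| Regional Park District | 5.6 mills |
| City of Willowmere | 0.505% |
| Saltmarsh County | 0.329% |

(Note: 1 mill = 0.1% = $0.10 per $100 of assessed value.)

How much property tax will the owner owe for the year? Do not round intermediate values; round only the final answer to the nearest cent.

Assessed value = $1,971,610 × 0.54 = $1,064,669.4
Taxable value = $1,064,669.4 − $19,900 = $1,044,769.4
Ironvale Township: $1,044,769.4 × 0.0019 = $1,985.06186
Northam School District: $1,044,769.4 × 0.027 = $28,208.7738
Regional Park District: $1,044,769.4 × 0.0056 = $5,850.70864
City of Willowmere: $1,044,769.4 × 0.00505 = $5,276.08547
Saltmarsh County: $1,044,769.4 × 0.00329 = $3,437.291326
Total = $44,757.921096

$44,757.92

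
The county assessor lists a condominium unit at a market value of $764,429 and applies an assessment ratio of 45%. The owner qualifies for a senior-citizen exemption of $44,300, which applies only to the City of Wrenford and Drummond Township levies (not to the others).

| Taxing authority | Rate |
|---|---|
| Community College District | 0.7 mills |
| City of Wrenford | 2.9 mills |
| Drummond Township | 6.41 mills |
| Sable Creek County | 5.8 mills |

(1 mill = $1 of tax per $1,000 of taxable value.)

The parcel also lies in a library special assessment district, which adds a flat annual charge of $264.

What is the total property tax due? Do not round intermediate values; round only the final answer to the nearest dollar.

Assessed value = $764,429 × 0.45 = $343,993.05
Community College District: $343,993.05 × 0.0007 = $240.795135
City of Wrenford: ($343,993.05 − $44,300) × 0.0029 = $299,693.05 × 0.0029 = $869.109845
Drummond Township: ($343,993.05 − $44,300) × 0.00641 = $299,693.05 × 0.00641 = $1,921.0324505
Sable Creek County: $343,993.05 × 0.0058 = $1,995.15969
Levies subtotal = $5,026.0971205
Total = $5,026.0971205 + $264 = $5,290.0971205

$5,290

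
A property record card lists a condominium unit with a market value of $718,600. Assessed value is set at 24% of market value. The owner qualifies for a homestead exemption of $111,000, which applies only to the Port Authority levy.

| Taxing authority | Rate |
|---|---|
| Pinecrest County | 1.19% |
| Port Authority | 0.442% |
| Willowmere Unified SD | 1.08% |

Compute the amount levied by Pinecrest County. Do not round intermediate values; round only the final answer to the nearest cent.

Assessed value = $718,600 × 0.24 = $172,464
Pinecrest County taxable value = $172,464 (exemption does not apply)
Pinecrest County levy = $172,464 × 0.0119 = $2,052.3216

$2,052.32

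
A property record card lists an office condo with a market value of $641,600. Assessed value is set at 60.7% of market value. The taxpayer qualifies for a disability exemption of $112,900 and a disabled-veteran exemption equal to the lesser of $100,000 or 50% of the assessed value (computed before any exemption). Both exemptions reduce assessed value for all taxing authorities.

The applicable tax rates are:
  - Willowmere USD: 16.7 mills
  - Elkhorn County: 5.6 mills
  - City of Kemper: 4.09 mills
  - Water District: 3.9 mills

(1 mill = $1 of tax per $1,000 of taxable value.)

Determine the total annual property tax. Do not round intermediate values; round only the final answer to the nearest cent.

$5,347.74

Assessed value = $641,600 × 0.607 = $389,451.2
Disabled-veteran exemption = min($100,000, 50% × $389,451.2) = min($100,000, $194,725.6) = $100,000 (dollar cap binds)
Taxable value = $389,451.2 − $112,900 − $100,000 = $176,551.2
Willowmere USD: $176,551.2 × 0.0167 = $2,948.40504
Elkhorn County: $176,551.2 × 0.0056 = $988.68672
City of Kemper: $176,551.2 × 0.00409 = $722.094408
Water District: $176,551.2 × 0.0039 = $688.54968
Total = $5,347.735848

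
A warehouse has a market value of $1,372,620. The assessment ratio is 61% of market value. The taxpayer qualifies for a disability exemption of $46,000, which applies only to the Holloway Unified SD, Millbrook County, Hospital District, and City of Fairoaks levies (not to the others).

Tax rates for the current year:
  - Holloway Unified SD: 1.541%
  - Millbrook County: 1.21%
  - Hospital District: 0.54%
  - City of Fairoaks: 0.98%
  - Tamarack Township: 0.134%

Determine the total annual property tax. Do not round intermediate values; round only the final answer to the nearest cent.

$34,918.33

Assessed value = $1,372,620 × 0.61 = $837,298.2
Holloway Unified SD: ($837,298.2 − $46,000) × 0.01541 = $791,298.2 × 0.01541 = $12,193.905262
Millbrook County: ($837,298.2 − $46,000) × 0.0121 = $791,298.2 × 0.0121 = $9,574.70822
Hospital District: ($837,298.2 − $46,000) × 0.0054 = $791,298.2 × 0.0054 = $4,273.01028
City of Fairoaks: ($837,298.2 − $46,000) × 0.0098 = $791,298.2 × 0.0098 = $7,754.72236
Tamarack Township: $837,298.2 × 0.00134 = $1,121.979588
Total = $34,918.32571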